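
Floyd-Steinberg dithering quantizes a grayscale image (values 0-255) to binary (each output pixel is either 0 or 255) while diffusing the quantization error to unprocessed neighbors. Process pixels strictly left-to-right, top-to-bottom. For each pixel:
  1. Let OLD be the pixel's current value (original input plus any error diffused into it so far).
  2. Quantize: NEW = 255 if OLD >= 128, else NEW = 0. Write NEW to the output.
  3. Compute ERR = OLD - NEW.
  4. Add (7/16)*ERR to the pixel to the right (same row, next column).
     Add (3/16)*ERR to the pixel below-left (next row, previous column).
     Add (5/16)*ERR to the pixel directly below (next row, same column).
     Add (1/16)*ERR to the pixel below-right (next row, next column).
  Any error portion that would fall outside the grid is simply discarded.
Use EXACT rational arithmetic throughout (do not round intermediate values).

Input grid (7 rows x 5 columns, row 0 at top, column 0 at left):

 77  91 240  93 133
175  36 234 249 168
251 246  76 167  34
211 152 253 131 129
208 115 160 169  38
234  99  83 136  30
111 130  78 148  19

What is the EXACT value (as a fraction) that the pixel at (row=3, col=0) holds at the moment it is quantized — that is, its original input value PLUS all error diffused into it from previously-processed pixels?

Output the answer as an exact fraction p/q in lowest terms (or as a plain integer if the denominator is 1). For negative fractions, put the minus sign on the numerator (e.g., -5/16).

(0,0): OLD=77 → NEW=0, ERR=77
(0,1): OLD=1995/16 → NEW=0, ERR=1995/16
(0,2): OLD=75405/256 → NEW=255, ERR=10125/256
(0,3): OLD=451803/4096 → NEW=0, ERR=451803/4096
(0,4): OLD=11878909/65536 → NEW=255, ERR=-4832771/65536
(1,0): OLD=56945/256 → NEW=255, ERR=-8335/256
(1,1): OLD=149399/2048 → NEW=0, ERR=149399/2048
(1,2): OLD=20103139/65536 → NEW=255, ERR=3391459/65536
(1,3): OLD=77268391/262144 → NEW=255, ERR=10421671/262144
(1,4): OLD=709854741/4194304 → NEW=255, ERR=-359692779/4194304
(2,0): OLD=8339565/32768 → NEW=255, ERR=-16275/32768
(2,1): OLD=289666303/1048576 → NEW=255, ERR=22279423/1048576
(2,2): OLD=1903893437/16777216 → NEW=0, ERR=1903893437/16777216
(2,3): OLD=58042810087/268435456 → NEW=255, ERR=-10408231193/268435456
(2,4): OLD=-31258628463/4294967296 → NEW=0, ERR=-31258628463/4294967296
(3,0): OLD=3604226845/16777216 → NEW=255, ERR=-673963235/16777216
Target (3,0): original=211, with diffused error = 3604226845/16777216

Answer: 3604226845/16777216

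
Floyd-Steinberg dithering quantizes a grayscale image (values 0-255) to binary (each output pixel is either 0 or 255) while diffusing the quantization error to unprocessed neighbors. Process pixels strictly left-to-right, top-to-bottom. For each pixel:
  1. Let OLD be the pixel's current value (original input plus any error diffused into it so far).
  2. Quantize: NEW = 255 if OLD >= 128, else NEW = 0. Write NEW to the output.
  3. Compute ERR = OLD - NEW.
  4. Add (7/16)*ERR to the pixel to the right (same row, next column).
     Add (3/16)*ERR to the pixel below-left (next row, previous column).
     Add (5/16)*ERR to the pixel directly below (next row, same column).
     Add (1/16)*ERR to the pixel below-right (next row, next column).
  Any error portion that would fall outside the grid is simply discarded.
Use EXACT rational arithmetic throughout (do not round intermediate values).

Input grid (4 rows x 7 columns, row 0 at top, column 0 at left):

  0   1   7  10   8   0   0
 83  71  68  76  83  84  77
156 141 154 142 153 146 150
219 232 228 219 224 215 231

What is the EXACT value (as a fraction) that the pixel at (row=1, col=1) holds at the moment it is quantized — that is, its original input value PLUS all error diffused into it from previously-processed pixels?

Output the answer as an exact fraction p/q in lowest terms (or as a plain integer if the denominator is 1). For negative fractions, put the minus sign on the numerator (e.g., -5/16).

(0,0): OLD=0 → NEW=0, ERR=0
(0,1): OLD=1 → NEW=0, ERR=1
(0,2): OLD=119/16 → NEW=0, ERR=119/16
(0,3): OLD=3393/256 → NEW=0, ERR=3393/256
(0,4): OLD=56519/4096 → NEW=0, ERR=56519/4096
(0,5): OLD=395633/65536 → NEW=0, ERR=395633/65536
(0,6): OLD=2769431/1048576 → NEW=0, ERR=2769431/1048576
(1,0): OLD=1331/16 → NEW=0, ERR=1331/16
(1,1): OLD=13965/128 → NEW=0, ERR=13965/128
Target (1,1): original=71, with diffused error = 13965/128

Answer: 13965/128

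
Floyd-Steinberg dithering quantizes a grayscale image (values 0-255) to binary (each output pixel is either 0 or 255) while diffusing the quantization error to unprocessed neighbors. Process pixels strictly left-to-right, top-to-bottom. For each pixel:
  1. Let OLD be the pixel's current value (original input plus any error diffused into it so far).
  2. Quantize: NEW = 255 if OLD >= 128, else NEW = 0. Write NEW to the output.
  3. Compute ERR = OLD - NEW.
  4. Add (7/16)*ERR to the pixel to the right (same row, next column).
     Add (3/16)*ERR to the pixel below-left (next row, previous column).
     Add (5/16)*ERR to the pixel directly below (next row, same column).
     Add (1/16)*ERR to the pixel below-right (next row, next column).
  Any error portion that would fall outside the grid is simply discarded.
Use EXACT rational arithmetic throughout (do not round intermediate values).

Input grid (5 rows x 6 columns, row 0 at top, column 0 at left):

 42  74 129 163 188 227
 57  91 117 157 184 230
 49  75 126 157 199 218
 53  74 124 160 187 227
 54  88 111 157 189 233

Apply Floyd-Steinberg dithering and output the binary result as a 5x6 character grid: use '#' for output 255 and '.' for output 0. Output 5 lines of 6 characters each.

(0,0): OLD=42 → NEW=0, ERR=42
(0,1): OLD=739/8 → NEW=0, ERR=739/8
(0,2): OLD=21685/128 → NEW=255, ERR=-10955/128
(0,3): OLD=257139/2048 → NEW=0, ERR=257139/2048
(0,4): OLD=7960357/32768 → NEW=255, ERR=-395483/32768
(0,5): OLD=116244995/524288 → NEW=255, ERR=-17448445/524288
(1,0): OLD=11193/128 → NEW=0, ERR=11193/128
(1,1): OLD=148175/1024 → NEW=255, ERR=-112945/1024
(1,2): OLD=2336827/32768 → NEW=0, ERR=2336827/32768
(1,3): OLD=28812799/131072 → NEW=255, ERR=-4610561/131072
(1,4): OLD=1396251773/8388608 → NEW=255, ERR=-742843267/8388608
(1,5): OLD=24173055323/134217728 → NEW=255, ERR=-10052465317/134217728
(2,0): OLD=911701/16384 → NEW=0, ERR=911701/16384
(2,1): OLD=43890103/524288 → NEW=0, ERR=43890103/524288
(2,2): OLD=1437986917/8388608 → NEW=255, ERR=-701108123/8388608
(2,3): OLD=6529372413/67108864 → NEW=0, ERR=6529372413/67108864
(2,4): OLD=424454387959/2147483648 → NEW=255, ERR=-123153942281/2147483648
(2,5): OLD=5633980266545/34359738368 → NEW=255, ERR=-3127753017295/34359738368
(3,0): OLD=722138693/8388608 → NEW=0, ERR=722138693/8388608
(3,1): OLD=8430878753/67108864 → NEW=0, ERR=8430878753/67108864
(3,2): OLD=94660931475/536870912 → NEW=255, ERR=-42241151085/536870912
(3,3): OLD=4810559988249/34359738368 → NEW=255, ERR=-3951173295591/34359738368
(3,4): OLD=29626794184505/274877906944 → NEW=0, ERR=29626794184505/274877906944
(3,5): OLD=1064870292008375/4398046511104 → NEW=255, ERR=-56631568323145/4398046511104
(4,0): OLD=112160242475/1073741824 → NEW=0, ERR=112160242475/1073741824
(4,1): OLD=2810407331951/17179869184 → NEW=255, ERR=-1570459309969/17179869184
(4,2): OLD=17982386689565/549755813888 → NEW=0, ERR=17982386689565/549755813888
(4,3): OLD=1325275274062321/8796093022208 → NEW=255, ERR=-917728446600719/8796093022208
(4,4): OLD=23564283468862593/140737488355328 → NEW=255, ERR=-12323776061746047/140737488355328
(4,5): OLD=444510791847203815/2251799813685248 → NEW=255, ERR=-129698160642534425/2251799813685248
Row 0: ..#.##
Row 1: .#.###
Row 2: ..#.##
Row 3: ..##.#
Row 4: .#.###

Answer: ..#.##
.#.###
..#.##
..##.#
.#.###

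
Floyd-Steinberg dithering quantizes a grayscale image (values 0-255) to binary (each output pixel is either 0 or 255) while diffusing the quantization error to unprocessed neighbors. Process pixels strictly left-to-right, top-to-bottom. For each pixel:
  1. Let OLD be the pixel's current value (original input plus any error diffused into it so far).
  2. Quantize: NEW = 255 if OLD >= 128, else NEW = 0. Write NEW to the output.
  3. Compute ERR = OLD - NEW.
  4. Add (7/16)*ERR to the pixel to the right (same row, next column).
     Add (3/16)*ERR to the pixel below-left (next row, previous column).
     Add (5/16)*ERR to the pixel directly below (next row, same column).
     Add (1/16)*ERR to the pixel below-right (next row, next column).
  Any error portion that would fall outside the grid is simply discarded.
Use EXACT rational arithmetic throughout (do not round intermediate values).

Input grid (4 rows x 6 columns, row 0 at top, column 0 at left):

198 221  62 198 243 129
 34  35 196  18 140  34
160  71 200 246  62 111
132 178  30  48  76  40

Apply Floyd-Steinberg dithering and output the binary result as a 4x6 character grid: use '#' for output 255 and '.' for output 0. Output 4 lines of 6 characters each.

Answer: ##.##.
..#.#.
#.##..
.#....

Derivation:
(0,0): OLD=198 → NEW=255, ERR=-57
(0,1): OLD=3137/16 → NEW=255, ERR=-943/16
(0,2): OLD=9271/256 → NEW=0, ERR=9271/256
(0,3): OLD=875905/4096 → NEW=255, ERR=-168575/4096
(0,4): OLD=14745223/65536 → NEW=255, ERR=-1966457/65536
(0,5): OLD=121501105/1048576 → NEW=0, ERR=121501105/1048576
(1,0): OLD=1315/256 → NEW=0, ERR=1315/256
(1,1): OLD=45173/2048 → NEW=0, ERR=45173/2048
(1,2): OLD=13472025/65536 → NEW=255, ERR=-3239655/65536
(1,3): OLD=-5203803/262144 → NEW=0, ERR=-5203803/262144
(1,4): OLD=2367135311/16777216 → NEW=255, ERR=-1911054769/16777216
(1,5): OLD=4966097529/268435456 → NEW=0, ERR=4966097529/268435456
(2,0): OLD=5430999/32768 → NEW=255, ERR=-2924841/32768
(2,1): OLD=31346477/1048576 → NEW=0, ERR=31346477/1048576
(2,2): OLD=3276379079/16777216 → NEW=255, ERR=-1001811001/16777216
(2,3): OLD=25397356111/134217728 → NEW=255, ERR=-8828164529/134217728
(2,4): OLD=-621114259/4294967296 → NEW=0, ERR=-621114259/4294967296
(2,5): OLD=7531571899339/68719476736 → NEW=0, ERR=7531571899339/68719476736
(3,0): OLD=1840657383/16777216 → NEW=0, ERR=1840657383/16777216
(3,1): OLD=29335439707/134217728 → NEW=255, ERR=-4890080933/134217728
(3,2): OLD=-16175320831/1073741824 → NEW=0, ERR=-16175320831/1073741824
(3,3): OLD=1174792616387/68719476736 → NEW=0, ERR=1174792616387/68719476736
(3,4): OLD=54905719172067/549755813888 → NEW=0, ERR=54905719172067/549755813888
(3,5): OLD=1037367128441197/8796093022208 → NEW=0, ERR=1037367128441197/8796093022208
Row 0: ##.##.
Row 1: ..#.#.
Row 2: #.##..
Row 3: .#....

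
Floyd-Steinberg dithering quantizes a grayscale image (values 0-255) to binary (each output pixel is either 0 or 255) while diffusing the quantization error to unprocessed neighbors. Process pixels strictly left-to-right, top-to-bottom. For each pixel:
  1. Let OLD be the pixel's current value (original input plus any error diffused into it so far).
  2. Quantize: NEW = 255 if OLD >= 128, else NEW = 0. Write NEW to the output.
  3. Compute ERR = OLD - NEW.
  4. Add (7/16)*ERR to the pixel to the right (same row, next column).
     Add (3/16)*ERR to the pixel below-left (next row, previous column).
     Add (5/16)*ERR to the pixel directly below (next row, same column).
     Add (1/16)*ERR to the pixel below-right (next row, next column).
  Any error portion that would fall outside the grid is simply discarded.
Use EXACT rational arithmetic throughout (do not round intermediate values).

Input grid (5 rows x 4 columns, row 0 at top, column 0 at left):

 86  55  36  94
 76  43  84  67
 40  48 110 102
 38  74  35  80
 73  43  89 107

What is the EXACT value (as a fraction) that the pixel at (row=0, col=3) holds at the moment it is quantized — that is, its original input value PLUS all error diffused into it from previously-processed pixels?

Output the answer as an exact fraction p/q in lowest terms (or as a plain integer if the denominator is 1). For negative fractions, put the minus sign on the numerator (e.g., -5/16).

(0,0): OLD=86 → NEW=0, ERR=86
(0,1): OLD=741/8 → NEW=0, ERR=741/8
(0,2): OLD=9795/128 → NEW=0, ERR=9795/128
(0,3): OLD=261077/2048 → NEW=0, ERR=261077/2048
Target (0,3): original=94, with diffused error = 261077/2048

Answer: 261077/2048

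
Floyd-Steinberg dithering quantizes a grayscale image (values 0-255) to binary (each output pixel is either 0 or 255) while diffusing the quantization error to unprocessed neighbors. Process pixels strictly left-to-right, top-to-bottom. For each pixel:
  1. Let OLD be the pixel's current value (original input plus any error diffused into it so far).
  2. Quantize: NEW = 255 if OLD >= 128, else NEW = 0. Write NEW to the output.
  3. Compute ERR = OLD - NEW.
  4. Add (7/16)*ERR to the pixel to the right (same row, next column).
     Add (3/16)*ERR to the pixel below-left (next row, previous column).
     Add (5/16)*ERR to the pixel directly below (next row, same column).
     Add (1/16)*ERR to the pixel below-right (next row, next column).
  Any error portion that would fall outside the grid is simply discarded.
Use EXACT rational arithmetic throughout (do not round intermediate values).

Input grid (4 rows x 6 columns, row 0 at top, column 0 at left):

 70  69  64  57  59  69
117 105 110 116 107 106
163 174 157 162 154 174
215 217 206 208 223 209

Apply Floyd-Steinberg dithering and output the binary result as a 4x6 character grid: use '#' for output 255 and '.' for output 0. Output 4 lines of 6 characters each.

(0,0): OLD=70 → NEW=0, ERR=70
(0,1): OLD=797/8 → NEW=0, ERR=797/8
(0,2): OLD=13771/128 → NEW=0, ERR=13771/128
(0,3): OLD=213133/2048 → NEW=0, ERR=213133/2048
(0,4): OLD=3425243/32768 → NEW=0, ERR=3425243/32768
(0,5): OLD=60152573/524288 → NEW=0, ERR=60152573/524288
(1,0): OLD=20167/128 → NEW=255, ERR=-12473/128
(1,1): OLD=120881/1024 → NEW=0, ERR=120881/1024
(1,2): OLD=7241925/32768 → NEW=255, ERR=-1113915/32768
(1,3): OLD=20967937/131072 → NEW=255, ERR=-12455423/131072
(1,4): OLD=1057868419/8388608 → NEW=0, ERR=1057868419/8388608
(1,5): OLD=27321226149/134217728 → NEW=255, ERR=-6904294491/134217728
(2,0): OLD=2534315/16384 → NEW=255, ERR=-1643605/16384
(2,1): OLD=81021769/524288 → NEW=255, ERR=-52671671/524288
(2,2): OLD=771622555/8388608 → NEW=0, ERR=771622555/8388608
(2,3): OLD=13023668739/67108864 → NEW=255, ERR=-4089091581/67108864
(2,4): OLD=324627436553/2147483648 → NEW=255, ERR=-222980893687/2147483648
(2,5): OLD=4136198976207/34359738368 → NEW=0, ERR=4136198976207/34359738368
(3,0): OLD=1382558907/8388608 → NEW=255, ERR=-756536133/8388608
(3,1): OLD=10544551135/67108864 → NEW=255, ERR=-6568209185/67108864
(3,2): OLD=93534502509/536870912 → NEW=255, ERR=-43367580051/536870912
(3,3): OLD=4806871379175/34359738368 → NEW=255, ERR=-3954861904665/34359738368
(3,4): OLD=43694011854279/274877906944 → NEW=255, ERR=-26399854416441/274877906944
(3,5): OLD=871299144561993/4398046511104 → NEW=255, ERR=-250202715769527/4398046511104
Row 0: ......
Row 1: #.##.#
Row 2: ##.##.
Row 3: ######

Answer: ......
#.##.#
##.##.
######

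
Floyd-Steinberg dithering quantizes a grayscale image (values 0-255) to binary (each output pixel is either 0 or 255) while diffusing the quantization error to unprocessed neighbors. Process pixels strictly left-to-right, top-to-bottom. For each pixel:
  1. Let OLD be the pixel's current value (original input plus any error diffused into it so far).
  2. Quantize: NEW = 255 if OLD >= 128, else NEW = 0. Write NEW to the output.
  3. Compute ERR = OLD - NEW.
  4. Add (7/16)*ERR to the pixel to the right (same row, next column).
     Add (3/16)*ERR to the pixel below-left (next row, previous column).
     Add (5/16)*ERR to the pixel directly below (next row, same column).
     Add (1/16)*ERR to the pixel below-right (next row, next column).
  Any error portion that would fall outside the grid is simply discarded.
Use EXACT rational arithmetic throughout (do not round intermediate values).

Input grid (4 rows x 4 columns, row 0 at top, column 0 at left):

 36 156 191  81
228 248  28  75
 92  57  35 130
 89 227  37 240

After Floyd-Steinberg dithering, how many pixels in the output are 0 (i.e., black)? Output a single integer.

Answer: 9

Derivation:
(0,0): OLD=36 → NEW=0, ERR=36
(0,1): OLD=687/4 → NEW=255, ERR=-333/4
(0,2): OLD=9893/64 → NEW=255, ERR=-6427/64
(0,3): OLD=37955/1024 → NEW=0, ERR=37955/1024
(1,0): OLD=14313/64 → NEW=255, ERR=-2007/64
(1,1): OLD=98143/512 → NEW=255, ERR=-32417/512
(1,2): OLD=-480629/16384 → NEW=0, ERR=-480629/16384
(1,3): OLD=17687485/262144 → NEW=0, ERR=17687485/262144
(2,0): OLD=576133/8192 → NEW=0, ERR=576133/8192
(2,1): OLD=15865671/262144 → NEW=0, ERR=15865671/262144
(2,2): OLD=31984371/524288 → NEW=0, ERR=31984371/524288
(2,3): OLD=1475904359/8388608 → NEW=255, ERR=-663190681/8388608
(3,0): OLD=513071349/4194304 → NEW=0, ERR=513071349/4194304
(3,1): OLD=21157070251/67108864 → NEW=255, ERR=4044309931/67108864
(3,2): OLD=76653649877/1073741824 → NEW=0, ERR=76653649877/1073741824
(3,3): OLD=4300806109267/17179869184 → NEW=255, ERR=-80060532653/17179869184
Output grid:
  Row 0: .##.  (2 black, running=2)
  Row 1: ##..  (2 black, running=4)
  Row 2: ...#  (3 black, running=7)
  Row 3: .#.#  (2 black, running=9)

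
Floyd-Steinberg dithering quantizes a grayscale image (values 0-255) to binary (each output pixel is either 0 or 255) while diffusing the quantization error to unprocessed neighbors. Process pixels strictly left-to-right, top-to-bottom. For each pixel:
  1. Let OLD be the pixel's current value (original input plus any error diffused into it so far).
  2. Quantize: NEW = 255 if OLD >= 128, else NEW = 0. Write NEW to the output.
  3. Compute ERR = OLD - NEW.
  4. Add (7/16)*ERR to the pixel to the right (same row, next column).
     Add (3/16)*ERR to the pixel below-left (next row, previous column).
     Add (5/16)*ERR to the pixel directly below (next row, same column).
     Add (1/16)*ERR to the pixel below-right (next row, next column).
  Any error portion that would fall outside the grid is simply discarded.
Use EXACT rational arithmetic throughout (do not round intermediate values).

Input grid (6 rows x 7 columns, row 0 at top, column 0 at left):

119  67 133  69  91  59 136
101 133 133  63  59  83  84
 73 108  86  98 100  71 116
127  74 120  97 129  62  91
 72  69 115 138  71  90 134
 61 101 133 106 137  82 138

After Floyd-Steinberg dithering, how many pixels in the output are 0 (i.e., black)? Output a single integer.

Answer: 25

Derivation:
(0,0): OLD=119 → NEW=0, ERR=119
(0,1): OLD=1905/16 → NEW=0, ERR=1905/16
(0,2): OLD=47383/256 → NEW=255, ERR=-17897/256
(0,3): OLD=157345/4096 → NEW=0, ERR=157345/4096
(0,4): OLD=7065191/65536 → NEW=0, ERR=7065191/65536
(0,5): OLD=111322321/1048576 → NEW=0, ERR=111322321/1048576
(0,6): OLD=3060957623/16777216 → NEW=255, ERR=-1217232457/16777216
(1,0): OLD=41091/256 → NEW=255, ERR=-24189/256
(1,1): OLD=252309/2048 → NEW=0, ERR=252309/2048
(1,2): OLD=11776569/65536 → NEW=255, ERR=-4935111/65536
(1,3): OLD=15179013/262144 → NEW=0, ERR=15179013/262144
(1,4): OLD=2354330671/16777216 → NEW=255, ERR=-1923859409/16777216
(1,5): OLD=7937952095/134217728 → NEW=0, ERR=7937952095/134217728
(1,6): OLD=201514249905/2147483648 → NEW=0, ERR=201514249905/2147483648
(2,0): OLD=2181431/32768 → NEW=0, ERR=2181431/32768
(2,1): OLD=163157965/1048576 → NEW=255, ERR=-104228915/1048576
(2,2): OLD=629759655/16777216 → NEW=0, ERR=629759655/16777216
(2,3): OLD=14268654895/134217728 → NEW=0, ERR=14268654895/134217728
(2,4): OLD=134630041823/1073741824 → NEW=0, ERR=134630041823/1073741824
(2,5): OLD=5317686922613/34359738368 → NEW=255, ERR=-3444046361227/34359738368
(2,6): OLD=57816605611139/549755813888 → NEW=0, ERR=57816605611139/549755813888
(3,0): OLD=2167048647/16777216 → NEW=255, ERR=-2111141433/16777216
(3,1): OLD=-122953925/134217728 → NEW=0, ERR=-122953925/134217728
(3,2): OLD=155746205025/1073741824 → NEW=255, ERR=-118057960095/1073741824
(3,3): OLD=463745632343/4294967296 → NEW=0, ERR=463745632343/4294967296
(3,4): OLD=111749698663879/549755813888 → NEW=255, ERR=-28438033877561/549755813888
(3,5): OLD=156574109791301/4398046511104 → NEW=0, ERR=156574109791301/4398046511104
(3,6): OLD=9371400778915035/70368744177664 → NEW=255, ERR=-8572628986389285/70368744177664
(4,0): OLD=69804303561/2147483648 → NEW=0, ERR=69804303561/2147483648
(4,1): OLD=1871041894325/34359738368 → NEW=0, ERR=1871041894325/34359738368
(4,2): OLD=68528357213627/549755813888 → NEW=0, ERR=68528357213627/549755813888
(4,3): OLD=922298382529145/4398046511104 → NEW=255, ERR=-199203477802375/4398046511104
(4,4): OLD=1704416496894107/35184372088832 → NEW=0, ERR=1704416496894107/35184372088832
(4,5): OLD=108360796060162075/1125899906842624 → NEW=0, ERR=108360796060162075/1125899906842624
(4,6): OLD=2526727625887150637/18014398509481984 → NEW=255, ERR=-2066943994030755283/18014398509481984
(5,0): OLD=44732574615023/549755813888 → NEW=0, ERR=44732574615023/549755813888
(5,1): OLD=787335871223333/4398046511104 → NEW=255, ERR=-334165989108187/4398046511104
(5,2): OLD=4701449134741779/35184372088832 → NEW=255, ERR=-4270565747910381/35184372088832
(5,3): OLD=15654830033772927/281474976710656 → NEW=0, ERR=15654830033772927/281474976710656
(5,4): OLD=3453100774110809109/18014398509481984 → NEW=255, ERR=-1140570845807096811/18014398509481984
(5,5): OLD=9495793936460584133/144115188075855872 → NEW=0, ERR=9495793936460584133/144115188075855872
(5,6): OLD=315869314961184388587/2305843009213693952 → NEW=255, ERR=-272120652388307569173/2305843009213693952
Output grid:
  Row 0: ..#...#  (5 black, running=5)
  Row 1: #.#.#..  (4 black, running=9)
  Row 2: .#...#.  (5 black, running=14)
  Row 3: #.#.#.#  (3 black, running=17)
  Row 4: ...#..#  (5 black, running=22)
  Row 5: .##.#.#  (3 black, running=25)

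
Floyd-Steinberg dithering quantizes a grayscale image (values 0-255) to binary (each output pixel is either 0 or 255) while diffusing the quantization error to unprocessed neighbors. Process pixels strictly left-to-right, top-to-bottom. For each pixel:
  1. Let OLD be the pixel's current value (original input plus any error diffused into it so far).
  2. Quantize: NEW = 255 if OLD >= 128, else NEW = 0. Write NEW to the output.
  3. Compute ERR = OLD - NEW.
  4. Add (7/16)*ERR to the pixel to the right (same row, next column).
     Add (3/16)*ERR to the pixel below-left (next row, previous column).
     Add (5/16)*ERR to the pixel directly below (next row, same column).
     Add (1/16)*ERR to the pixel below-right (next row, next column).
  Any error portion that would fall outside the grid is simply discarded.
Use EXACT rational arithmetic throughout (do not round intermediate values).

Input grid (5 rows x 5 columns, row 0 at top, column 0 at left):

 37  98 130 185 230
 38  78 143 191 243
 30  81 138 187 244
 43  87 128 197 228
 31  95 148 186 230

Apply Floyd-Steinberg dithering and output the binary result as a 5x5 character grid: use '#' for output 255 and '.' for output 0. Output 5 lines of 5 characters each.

Answer: ..###
.#.##
..#.#
..###
.#.##

Derivation:
(0,0): OLD=37 → NEW=0, ERR=37
(0,1): OLD=1827/16 → NEW=0, ERR=1827/16
(0,2): OLD=46069/256 → NEW=255, ERR=-19211/256
(0,3): OLD=623283/4096 → NEW=255, ERR=-421197/4096
(0,4): OLD=12124901/65536 → NEW=255, ERR=-4586779/65536
(1,0): OLD=18169/256 → NEW=0, ERR=18169/256
(1,1): OLD=272335/2048 → NEW=255, ERR=-249905/2048
(1,2): OLD=3540219/65536 → NEW=0, ERR=3540219/65536
(1,3): OLD=43171359/262144 → NEW=255, ERR=-23675361/262144
(1,4): OLD=734796157/4194304 → NEW=255, ERR=-334751363/4194304
(2,0): OLD=960085/32768 → NEW=0, ERR=960085/32768
(2,1): OLD=73662967/1048576 → NEW=0, ERR=73662967/1048576
(2,2): OLD=2702058405/16777216 → NEW=255, ERR=-1576131675/16777216
(2,3): OLD=28477672735/268435456 → NEW=0, ERR=28477672735/268435456
(2,4): OLD=1115951723545/4294967296 → NEW=255, ERR=20735063065/4294967296
(3,0): OLD=1096022789/16777216 → NEW=0, ERR=1096022789/16777216
(3,1): OLD=16341125025/134217728 → NEW=0, ERR=16341125025/134217728
(3,2): OLD=756731767995/4294967296 → NEW=255, ERR=-338484892485/4294967296
(3,3): OLD=1638158996099/8589934592 → NEW=255, ERR=-552274324861/8589934592
(3,4): OLD=28588797275759/137438953472 → NEW=255, ERR=-6458135859601/137438953472
(4,0): OLD=159436279723/2147483648 → NEW=0, ERR=159436279723/2147483648
(4,1): OLD=10640165366571/68719476736 → NEW=255, ERR=-6883301201109/68719476736
(4,2): OLD=82577893320421/1099511627776 → NEW=0, ERR=82577893320421/1099511627776
(4,3): OLD=3255088896486699/17592186044416 → NEW=255, ERR=-1230918544839381/17592186044416
(4,4): OLD=50858550062115245/281474976710656 → NEW=255, ERR=-20917568999102035/281474976710656
Row 0: ..###
Row 1: .#.##
Row 2: ..#.#
Row 3: ..###
Row 4: .#.##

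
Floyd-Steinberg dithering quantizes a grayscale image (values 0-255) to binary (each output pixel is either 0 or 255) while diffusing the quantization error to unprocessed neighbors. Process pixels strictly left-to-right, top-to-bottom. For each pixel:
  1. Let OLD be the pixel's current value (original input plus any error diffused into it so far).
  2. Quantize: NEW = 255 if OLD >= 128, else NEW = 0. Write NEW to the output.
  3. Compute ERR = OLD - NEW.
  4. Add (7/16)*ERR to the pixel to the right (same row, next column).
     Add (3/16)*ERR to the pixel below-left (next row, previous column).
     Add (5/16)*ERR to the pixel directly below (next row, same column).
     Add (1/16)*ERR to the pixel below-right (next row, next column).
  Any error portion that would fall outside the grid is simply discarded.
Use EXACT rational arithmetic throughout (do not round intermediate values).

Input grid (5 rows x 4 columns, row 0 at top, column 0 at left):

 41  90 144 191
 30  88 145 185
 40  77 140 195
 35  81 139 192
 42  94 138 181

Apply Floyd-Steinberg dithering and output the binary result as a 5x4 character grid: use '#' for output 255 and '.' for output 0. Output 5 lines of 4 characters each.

Answer: ..##
.#.#
..##
..#.
.#.#

Derivation:
(0,0): OLD=41 → NEW=0, ERR=41
(0,1): OLD=1727/16 → NEW=0, ERR=1727/16
(0,2): OLD=48953/256 → NEW=255, ERR=-16327/256
(0,3): OLD=668047/4096 → NEW=255, ERR=-376433/4096
(1,0): OLD=16141/256 → NEW=0, ERR=16141/256
(1,1): OLD=286555/2048 → NEW=255, ERR=-235685/2048
(1,2): OLD=4209783/65536 → NEW=0, ERR=4209783/65536
(1,3): OLD=189160689/1048576 → NEW=255, ERR=-78226191/1048576
(2,0): OLD=1249305/32768 → NEW=0, ERR=1249305/32768
(2,1): OLD=77282467/1048576 → NEW=0, ERR=77282467/1048576
(2,2): OLD=358902607/2097152 → NEW=255, ERR=-175871153/2097152
(2,3): OLD=4664467315/33554432 → NEW=255, ERR=-3891912845/33554432
(3,0): OLD=1018938761/16777216 → NEW=0, ERR=1018938761/16777216
(3,1): OLD=31477177111/268435456 → NEW=0, ERR=31477177111/268435456
(3,2): OLD=631161559273/4294967296 → NEW=255, ERR=-464055101207/4294967296
(3,3): OLD=7094745482719/68719476736 → NEW=0, ERR=7094745482719/68719476736
(4,0): OLD=356335258645/4294967296 → NEW=0, ERR=356335258645/4294967296
(4,1): OLD=5170417405887/34359738368 → NEW=255, ERR=-3591315877953/34359738368
(4,2): OLD=93672168033759/1099511627776 → NEW=0, ERR=93672168033759/1099511627776
(4,3): OLD=4288672382984137/17592186044416 → NEW=255, ERR=-197335058341943/17592186044416
Row 0: ..##
Row 1: .#.#
Row 2: ..##
Row 3: ..#.
Row 4: .#.#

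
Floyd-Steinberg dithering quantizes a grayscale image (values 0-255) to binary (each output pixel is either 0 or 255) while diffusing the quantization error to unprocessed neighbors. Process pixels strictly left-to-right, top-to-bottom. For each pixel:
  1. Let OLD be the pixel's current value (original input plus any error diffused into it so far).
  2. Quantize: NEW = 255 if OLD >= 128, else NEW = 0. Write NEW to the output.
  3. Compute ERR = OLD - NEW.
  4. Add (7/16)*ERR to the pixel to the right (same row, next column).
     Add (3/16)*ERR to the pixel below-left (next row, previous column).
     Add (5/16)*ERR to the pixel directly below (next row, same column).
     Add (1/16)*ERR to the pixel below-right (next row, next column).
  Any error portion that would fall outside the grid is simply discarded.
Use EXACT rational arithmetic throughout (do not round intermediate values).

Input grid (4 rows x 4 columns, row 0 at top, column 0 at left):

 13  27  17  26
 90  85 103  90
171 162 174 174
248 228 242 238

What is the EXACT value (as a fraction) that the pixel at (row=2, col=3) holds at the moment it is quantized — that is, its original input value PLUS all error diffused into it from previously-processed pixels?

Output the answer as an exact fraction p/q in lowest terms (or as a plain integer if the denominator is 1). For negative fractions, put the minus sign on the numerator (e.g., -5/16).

Answer: 4229344239/33554432

Derivation:
(0,0): OLD=13 → NEW=0, ERR=13
(0,1): OLD=523/16 → NEW=0, ERR=523/16
(0,2): OLD=8013/256 → NEW=0, ERR=8013/256
(0,3): OLD=162587/4096 → NEW=0, ERR=162587/4096
(1,0): OLD=25649/256 → NEW=0, ERR=25649/256
(1,1): OLD=298455/2048 → NEW=255, ERR=-223785/2048
(1,2): OLD=4879907/65536 → NEW=0, ERR=4879907/65536
(1,3): OLD=143589477/1048576 → NEW=255, ERR=-123797403/1048576
(2,0): OLD=5957933/32768 → NEW=255, ERR=-2397907/32768
(2,1): OLD=121698879/1048576 → NEW=0, ERR=121698879/1048576
(2,2): OLD=459443771/2097152 → NEW=255, ERR=-75329989/2097152
(2,3): OLD=4229344239/33554432 → NEW=0, ERR=4229344239/33554432
Target (2,3): original=174, with diffused error = 4229344239/33554432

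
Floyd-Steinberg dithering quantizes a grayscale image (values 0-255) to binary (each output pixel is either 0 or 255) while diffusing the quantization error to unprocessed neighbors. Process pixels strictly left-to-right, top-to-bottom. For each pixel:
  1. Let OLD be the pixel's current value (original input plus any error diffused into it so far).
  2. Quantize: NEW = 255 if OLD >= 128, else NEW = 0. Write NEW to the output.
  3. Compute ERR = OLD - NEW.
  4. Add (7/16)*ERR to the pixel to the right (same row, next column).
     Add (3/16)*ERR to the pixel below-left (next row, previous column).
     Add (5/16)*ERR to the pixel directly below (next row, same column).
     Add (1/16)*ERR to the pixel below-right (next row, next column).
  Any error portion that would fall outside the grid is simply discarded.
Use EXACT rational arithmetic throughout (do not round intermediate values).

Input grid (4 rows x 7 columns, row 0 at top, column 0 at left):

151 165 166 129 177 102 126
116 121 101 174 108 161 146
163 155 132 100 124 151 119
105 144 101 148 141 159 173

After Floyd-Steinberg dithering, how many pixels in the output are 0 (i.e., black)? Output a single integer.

Answer: 13

Derivation:
(0,0): OLD=151 → NEW=255, ERR=-104
(0,1): OLD=239/2 → NEW=0, ERR=239/2
(0,2): OLD=6985/32 → NEW=255, ERR=-1175/32
(0,3): OLD=57823/512 → NEW=0, ERR=57823/512
(0,4): OLD=1854745/8192 → NEW=255, ERR=-234215/8192
(0,5): OLD=11729839/131072 → NEW=0, ERR=11729839/131072
(0,6): OLD=346350025/2097152 → NEW=255, ERR=-188423735/2097152
(1,0): OLD=3389/32 → NEW=0, ERR=3389/32
(1,1): OLD=48971/256 → NEW=255, ERR=-16309/256
(1,2): OLD=739719/8192 → NEW=0, ERR=739719/8192
(1,3): OLD=7901739/32768 → NEW=255, ERR=-454101/32768
(1,4): OLD=245032593/2097152 → NEW=0, ERR=245032593/2097152
(1,5): OLD=3715324289/16777216 → NEW=255, ERR=-562865791/16777216
(1,6): OLD=29215986031/268435456 → NEW=0, ERR=29215986031/268435456
(2,0): OLD=754281/4096 → NEW=255, ERR=-290199/4096
(2,1): OLD=16730675/131072 → NEW=0, ERR=16730675/131072
(2,2): OLD=439316889/2097152 → NEW=255, ERR=-95456871/2097152
(2,3): OLD=1733199313/16777216 → NEW=0, ERR=1733199313/16777216
(2,4): OLD=26649299185/134217728 → NEW=255, ERR=-7576221455/134217728
(2,5): OLD=616455828043/4294967296 → NEW=255, ERR=-478760832437/4294967296
(2,6): OLD=7019477144509/68719476736 → NEW=0, ERR=7019477144509/68719476736
(3,0): OLD=223961145/2097152 → NEW=0, ERR=223961145/2097152
(3,1): OLD=3651533861/16777216 → NEW=255, ERR=-626656219/16777216
(3,2): OLD=13124118511/134217728 → NEW=0, ERR=13124118511/134217728
(3,3): OLD=112546619473/536870912 → NEW=255, ERR=-24355463087/536870912
(3,4): OLD=6120761380921/68719476736 → NEW=0, ERR=6120761380921/68719476736
(3,5): OLD=98273108968219/549755813888 → NEW=255, ERR=-41914623573221/549755813888
(3,6): OLD=1447819427057861/8796093022208 → NEW=255, ERR=-795184293605179/8796093022208
Output grid:
  Row 0: #.#.#.#  (3 black, running=3)
  Row 1: .#.#.#.  (4 black, running=7)
  Row 2: #.#.##.  (3 black, running=10)
  Row 3: .#.#.##  (3 black, running=13)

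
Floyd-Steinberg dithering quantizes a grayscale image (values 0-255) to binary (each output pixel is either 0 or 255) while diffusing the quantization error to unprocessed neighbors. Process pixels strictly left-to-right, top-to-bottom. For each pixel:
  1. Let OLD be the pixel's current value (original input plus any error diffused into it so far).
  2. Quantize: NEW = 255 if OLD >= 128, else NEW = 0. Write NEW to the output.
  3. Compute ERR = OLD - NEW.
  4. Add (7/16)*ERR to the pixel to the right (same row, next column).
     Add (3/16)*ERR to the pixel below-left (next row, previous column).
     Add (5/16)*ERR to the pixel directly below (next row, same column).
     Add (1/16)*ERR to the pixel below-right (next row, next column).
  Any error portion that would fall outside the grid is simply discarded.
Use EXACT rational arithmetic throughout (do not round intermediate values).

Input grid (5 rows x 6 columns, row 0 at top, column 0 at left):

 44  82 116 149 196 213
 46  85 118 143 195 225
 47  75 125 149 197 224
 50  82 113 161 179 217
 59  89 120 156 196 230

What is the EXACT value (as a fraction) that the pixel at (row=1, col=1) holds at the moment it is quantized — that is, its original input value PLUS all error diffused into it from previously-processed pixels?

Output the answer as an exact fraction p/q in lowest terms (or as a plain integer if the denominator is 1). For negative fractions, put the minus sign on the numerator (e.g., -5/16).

(0,0): OLD=44 → NEW=0, ERR=44
(0,1): OLD=405/4 → NEW=0, ERR=405/4
(0,2): OLD=10259/64 → NEW=255, ERR=-6061/64
(0,3): OLD=110149/1024 → NEW=0, ERR=110149/1024
(0,4): OLD=3982307/16384 → NEW=255, ERR=-195613/16384
(0,5): OLD=54467381/262144 → NEW=255, ERR=-12379339/262144
(1,0): OLD=5039/64 → NEW=0, ERR=5039/64
(1,1): OLD=69673/512 → NEW=255, ERR=-60887/512
Target (1,1): original=85, with diffused error = 69673/512

Answer: 69673/512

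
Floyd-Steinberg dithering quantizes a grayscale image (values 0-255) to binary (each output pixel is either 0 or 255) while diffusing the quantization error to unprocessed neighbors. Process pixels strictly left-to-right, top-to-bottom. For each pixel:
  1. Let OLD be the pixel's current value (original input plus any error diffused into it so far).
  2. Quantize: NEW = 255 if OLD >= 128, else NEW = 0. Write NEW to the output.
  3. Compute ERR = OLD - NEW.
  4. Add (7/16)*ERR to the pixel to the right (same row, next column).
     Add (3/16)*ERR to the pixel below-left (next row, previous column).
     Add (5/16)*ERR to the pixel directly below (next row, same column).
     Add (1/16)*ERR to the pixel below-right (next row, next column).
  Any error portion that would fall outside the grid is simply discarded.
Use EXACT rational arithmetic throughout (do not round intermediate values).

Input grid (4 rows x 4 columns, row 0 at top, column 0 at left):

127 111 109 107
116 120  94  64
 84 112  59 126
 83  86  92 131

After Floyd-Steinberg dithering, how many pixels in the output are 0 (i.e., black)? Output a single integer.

(0,0): OLD=127 → NEW=0, ERR=127
(0,1): OLD=2665/16 → NEW=255, ERR=-1415/16
(0,2): OLD=17999/256 → NEW=0, ERR=17999/256
(0,3): OLD=564265/4096 → NEW=255, ERR=-480215/4096
(1,0): OLD=35611/256 → NEW=255, ERR=-29669/256
(1,1): OLD=128573/2048 → NEW=0, ERR=128573/2048
(1,2): OLD=7597441/65536 → NEW=0, ERR=7597441/65536
(1,3): OLD=86481495/1048576 → NEW=0, ERR=86481495/1048576
(2,0): OLD=1951471/32768 → NEW=0, ERR=1951471/32768
(2,1): OLD=180529845/1048576 → NEW=255, ERR=-86857035/1048576
(2,2): OLD=164365705/2097152 → NEW=0, ERR=164365705/2097152
(2,3): OLD=6486351429/33554432 → NEW=255, ERR=-2070028731/33554432
(3,0): OLD=1444173183/16777216 → NEW=0, ERR=1444173183/16777216
(3,1): OLD=31190028769/268435456 → NEW=0, ERR=31190028769/268435456
(3,2): OLD=646745153311/4294967296 → NEW=255, ERR=-448471507169/4294967296
(3,3): OLD=4874753478233/68719476736 → NEW=0, ERR=4874753478233/68719476736
Output grid:
  Row 0: .#.#  (2 black, running=2)
  Row 1: #...  (3 black, running=5)
  Row 2: .#.#  (2 black, running=7)
  Row 3: ..#.  (3 black, running=10)

Answer: 10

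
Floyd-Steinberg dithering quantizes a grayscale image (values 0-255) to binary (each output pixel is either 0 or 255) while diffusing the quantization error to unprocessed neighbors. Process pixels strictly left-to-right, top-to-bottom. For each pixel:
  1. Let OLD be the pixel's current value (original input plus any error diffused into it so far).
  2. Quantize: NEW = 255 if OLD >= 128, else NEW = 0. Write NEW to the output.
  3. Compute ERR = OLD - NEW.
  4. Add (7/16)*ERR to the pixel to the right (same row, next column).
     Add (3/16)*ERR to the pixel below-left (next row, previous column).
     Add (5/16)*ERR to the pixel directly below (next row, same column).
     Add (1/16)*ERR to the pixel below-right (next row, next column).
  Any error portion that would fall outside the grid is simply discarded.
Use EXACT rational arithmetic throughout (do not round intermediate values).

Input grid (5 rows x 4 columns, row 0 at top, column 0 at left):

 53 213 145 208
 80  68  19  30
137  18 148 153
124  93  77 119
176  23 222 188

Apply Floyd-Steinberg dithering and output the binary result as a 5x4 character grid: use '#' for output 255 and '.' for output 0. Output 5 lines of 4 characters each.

(0,0): OLD=53 → NEW=0, ERR=53
(0,1): OLD=3779/16 → NEW=255, ERR=-301/16
(0,2): OLD=35013/256 → NEW=255, ERR=-30267/256
(0,3): OLD=640099/4096 → NEW=255, ERR=-404381/4096
(1,0): OLD=23817/256 → NEW=0, ERR=23817/256
(1,1): OLD=171967/2048 → NEW=0, ERR=171967/2048
(1,2): OLD=-58837/65536 → NEW=0, ERR=-58837/65536
(1,3): OLD=-9053411/1048576 → NEW=0, ERR=-9053411/1048576
(2,0): OLD=5957797/32768 → NEW=255, ERR=-2398043/32768
(2,1): OLD=18737127/1048576 → NEW=0, ERR=18737127/1048576
(2,2): OLD=333795971/2097152 → NEW=255, ERR=-200977789/2097152
(2,3): OLD=3634566679/33554432 → NEW=0, ERR=3634566679/33554432
(3,0): OLD=1752899285/16777216 → NEW=0, ERR=1752899285/16777216
(3,1): OLD=32682497611/268435456 → NEW=0, ERR=32682497611/268435456
(3,2): OLD=522890484917/4294967296 → NEW=0, ERR=522890484917/4294967296
(3,3): OLD=13752371288691/68719476736 → NEW=255, ERR=-3771095278989/68719476736
(4,0): OLD=994193679729/4294967296 → NEW=255, ERR=-101022980751/4294967296
(4,1): OLD=2752700290131/34359738368 → NEW=0, ERR=2752700290131/34359738368
(4,2): OLD=321514057772915/1099511627776 → NEW=255, ERR=41138592690035/1099511627776
(4,3): OLD=3427473467000085/17592186044416 → NEW=255, ERR=-1058533974325995/17592186044416
Row 0: .###
Row 1: ....
Row 2: #.#.
Row 3: ...#
Row 4: #.##

Answer: .###
....
#.#.
...#
#.##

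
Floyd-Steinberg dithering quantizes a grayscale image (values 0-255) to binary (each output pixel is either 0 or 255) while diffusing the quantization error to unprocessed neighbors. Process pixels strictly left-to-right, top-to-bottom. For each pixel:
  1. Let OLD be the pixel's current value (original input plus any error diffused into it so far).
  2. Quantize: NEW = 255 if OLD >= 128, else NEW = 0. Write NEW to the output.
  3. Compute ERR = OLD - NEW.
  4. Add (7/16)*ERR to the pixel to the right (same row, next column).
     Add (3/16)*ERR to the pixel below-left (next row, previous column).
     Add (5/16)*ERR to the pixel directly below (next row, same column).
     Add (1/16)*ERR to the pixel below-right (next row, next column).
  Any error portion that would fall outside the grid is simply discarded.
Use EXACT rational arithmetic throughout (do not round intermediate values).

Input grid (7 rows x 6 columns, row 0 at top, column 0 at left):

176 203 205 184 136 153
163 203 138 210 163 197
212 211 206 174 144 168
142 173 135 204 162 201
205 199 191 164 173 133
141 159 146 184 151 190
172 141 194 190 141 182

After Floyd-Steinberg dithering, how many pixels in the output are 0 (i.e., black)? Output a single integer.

(0,0): OLD=176 → NEW=255, ERR=-79
(0,1): OLD=2695/16 → NEW=255, ERR=-1385/16
(0,2): OLD=42785/256 → NEW=255, ERR=-22495/256
(0,3): OLD=596199/4096 → NEW=255, ERR=-448281/4096
(0,4): OLD=5774929/65536 → NEW=0, ERR=5774929/65536
(0,5): OLD=200856631/1048576 → NEW=255, ERR=-66530249/1048576
(1,0): OLD=31253/256 → NEW=0, ERR=31253/256
(1,1): OLD=425875/2048 → NEW=255, ERR=-96365/2048
(1,2): OLD=4195855/65536 → NEW=0, ERR=4195855/65536
(1,3): OLD=56318883/262144 → NEW=255, ERR=-10527837/262144
(1,4): OLD=2587550409/16777216 → NEW=255, ERR=-1690639671/16777216
(1,5): OLD=37203269039/268435456 → NEW=255, ERR=-31247772241/268435456
(2,0): OLD=7907841/32768 → NEW=255, ERR=-447999/32768
(2,1): OLD=220147483/1048576 → NEW=255, ERR=-47239397/1048576
(2,2): OLD=3285426193/16777216 → NEW=255, ERR=-992763887/16777216
(2,3): OLD=16195867081/134217728 → NEW=0, ERR=16195867081/134217728
(2,4): OLD=605442434267/4294967296 → NEW=255, ERR=-489774226213/4294967296
(2,5): OLD=5183826973101/68719476736 → NEW=0, ERR=5183826973101/68719476736
(3,0): OLD=2168966641/16777216 → NEW=255, ERR=-2109223439/16777216
(3,1): OLD=12343975453/134217728 → NEW=0, ERR=12343975453/134217728
(3,2): OLD=189574261799/1073741824 → NEW=255, ERR=-84229903321/1073741824
(3,3): OLD=12528204460405/68719476736 → NEW=255, ERR=-4995262107275/68719476736
(3,4): OLD=63907937858261/549755813888 → NEW=0, ERR=63907937858261/549755813888
(3,5): OLD=2360032240440411/8796093022208 → NEW=255, ERR=117028519777371/8796093022208
(4,0): OLD=392897136639/2147483648 → NEW=255, ERR=-154711193601/2147483648
(4,1): OLD=5966767596147/34359738368 → NEW=255, ERR=-2794965687693/34359738368
(4,2): OLD=135257961324905/1099511627776 → NEW=0, ERR=135257961324905/1099511627776
(4,3): OLD=3729499478125421/17592186044416 → NEW=255, ERR=-756507963200659/17592186044416
(4,4): OLD=53048269305062461/281474976710656 → NEW=255, ERR=-18727849756154819/281474976710656
(4,5): OLD=519329229495001227/4503599627370496 → NEW=0, ERR=519329229495001227/4503599627370496
(5,0): OLD=56753777207049/549755813888 → NEW=0, ERR=56753777207049/549755813888
(5,1): OLD=3471077704780953/17592186044416 → NEW=255, ERR=-1014929736545127/17592186044416
(5,2): OLD=20555464514115747/140737488355328 → NEW=255, ERR=-15332595016492893/140737488355328
(5,3): OLD=531927852979929265/4503599627370496 → NEW=0, ERR=531927852979929265/4503599627370496
(5,4): OLD=1808785667499984081/9007199254740992 → NEW=255, ERR=-488050142458968879/9007199254740992
(5,5): OLD=28559535839952891589/144115188075855872 → NEW=255, ERR=-8189837119390355771/144115188075855872
(6,0): OLD=54449511137725291/281474976710656 → NEW=255, ERR=-17326607923491989/281474976710656
(6,1): OLD=369589276902237583/4503599627370496 → NEW=0, ERR=369589276902237583/4503599627370496
(6,2): OLD=3862261131354763767/18014398509481984 → NEW=255, ERR=-731410488563142153/18014398509481984
(6,3): OLD=55391582091616918011/288230376151711744 → NEW=255, ERR=-18107163827069576709/288230376151711744
(6,4): OLD=430313918889712975195/4611686018427387904 → NEW=0, ERR=430313918889712975195/4611686018427387904
(6,5): OLD=14881171505847095413405/73786976294838206464 → NEW=255, ERR=-3934507449336647234915/73786976294838206464
Output grid:
  Row 0: ####.#  (1 black, running=1)
  Row 1: .#.###  (2 black, running=3)
  Row 2: ###.#.  (2 black, running=5)
  Row 3: #.##.#  (2 black, running=7)
  Row 4: ##.##.  (2 black, running=9)
  Row 5: .##.##  (2 black, running=11)
  Row 6: #.##.#  (2 black, running=13)

Answer: 13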